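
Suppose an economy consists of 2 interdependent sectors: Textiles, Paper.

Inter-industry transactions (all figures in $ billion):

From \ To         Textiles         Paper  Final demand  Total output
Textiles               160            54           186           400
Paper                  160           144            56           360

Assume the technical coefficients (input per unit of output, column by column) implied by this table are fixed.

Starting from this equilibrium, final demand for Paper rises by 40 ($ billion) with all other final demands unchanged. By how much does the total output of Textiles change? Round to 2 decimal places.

Δx_1 = 20.00

Technical coefficients a_ij = z_ij / X_j:
  a_11 = 160/400 = 0.40, a_21 = 160/400 = 0.40
  a_12 = 54/360 = 0.15, a_22 = 144/360 = 0.40
I − A =
  [   0.60    -0.15]
  [  -0.40     0.60]
det(I−A) = (0.60)(0.60) − (-0.15)(-0.40) = 0.3000
adj(I−A) = [[0.60, 0.15], [0.40, 0.60]]
(I − A)⁻¹ = adj(I−A) / det(I−A) ≈
  [   2.0000     0.5000]
  [   1.3333     2.0000]
Δx = (I − A)⁻¹ Δd with Δd having +40 in the Paper component and 0 elsewhere.
So Δx_1 = L_12 · (+40), where L_12 = adj(I−A)_12 / det(I−A) = 0.15 / 0.3000.
Δx_1 = 0.15 × (+40) / 0.3000 = 6.00 / 0.3000 = 20.00.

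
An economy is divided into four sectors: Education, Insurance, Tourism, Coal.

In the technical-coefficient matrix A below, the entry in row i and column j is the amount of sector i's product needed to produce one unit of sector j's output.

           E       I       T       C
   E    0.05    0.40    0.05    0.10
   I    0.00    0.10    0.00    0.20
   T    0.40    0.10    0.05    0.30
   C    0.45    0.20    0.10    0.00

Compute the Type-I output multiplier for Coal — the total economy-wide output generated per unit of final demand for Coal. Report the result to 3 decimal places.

I − A =
  [   0.95    -0.40    -0.05    -0.10]
  [   0.00     0.90     0.00    -0.20]
  [  -0.40    -0.10     0.95    -0.30]
  [  -0.45    -0.20    -0.10     1.00]
Compute the cofactors C_ij = (−1)^(i+j)·(3×3 minor ij) of I−A; the adjugate is their transpose:
adj(I−A) = Cᵀ =
  [ 0.78800   0.39600   0.06000   0.17600]
  [ 0.09350   0.80050   0.02350   0.17650]
  [ 0.47450   0.36950   0.74050   0.34350]
  [ 0.42075   0.37525   0.10575   0.79425]
det(I−A) = Σ_j (I−A)_1j·C_1j = (0.95)(0.78800) + (-0.40)(0.09350) + (-0.05)(0.47450) + (-0.10)(0.42075) = 0.6454
(I − A)⁻¹ = adj(I−A) / det(I−A) ≈
  [   1.2209     0.6136     0.0930     0.2727]
  [   0.1449     1.2403     0.0364     0.2735]
  [   0.7352     0.5725     1.1474     0.5322]
  [   0.6519     0.5814     0.1639     1.2306]
The output multiplier for sector j is the column-j sum of the Leontief inverse (I − A)⁻¹ = adj(I−A) / det(I−A).
Column C of adj(I−A): (0.17600, 0.17650, 0.34350, 0.79425); det(I−A) = 0.6454.
m_C = (0.17600 + 0.17650 + 0.34350 + 0.79425) / 0.6454 = 1.49025 / 0.6454 ≈ 2.309.

m_C = 2.309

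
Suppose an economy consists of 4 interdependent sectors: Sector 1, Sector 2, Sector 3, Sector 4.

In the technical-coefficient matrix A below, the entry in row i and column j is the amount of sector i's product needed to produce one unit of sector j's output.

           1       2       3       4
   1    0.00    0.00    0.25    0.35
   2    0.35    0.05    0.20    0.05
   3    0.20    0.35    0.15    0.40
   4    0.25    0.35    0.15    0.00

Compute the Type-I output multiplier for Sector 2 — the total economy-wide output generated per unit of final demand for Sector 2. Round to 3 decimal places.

m_2 = 4.301

I − A =
  [   1.00     0.00    -0.25    -0.35]
  [  -0.35     0.95    -0.20    -0.05]
  [  -0.20    -0.35     0.85    -0.40]
  [  -0.25    -0.35    -0.15     1.00]
Compute the cofactors C_ij = (−1)^(i+j)·(3×3 minor ij) of I−A; the adjugate is their transpose:
adj(I−A) = Cᵀ =
  [ 0.635000   0.245000   0.307500   0.357500]
  [ 0.348625   0.630125   0.299000   0.273125]
  [ 0.457375   0.483875   0.806500   0.506875]
  [ 0.349375   0.354375   0.302500   0.659375]
det(I−A) = Σ_j (I−A)_1j·C_1j = (1.00)(0.635000) + (0.00)(0.348625) + (-0.25)(0.457375) + (-0.35)(0.349375) = 0.398375
(I − A)⁻¹ = adj(I−A) / det(I−A) ≈
  [   1.5940     0.6150     0.7719     0.8974]
  [   0.8751     1.5817     0.7505     0.6856]
  [   1.1481     1.2146     2.0245     1.2724]
  [   0.8770     0.8896     0.7593     1.6552]
The output multiplier for sector j is the column-j sum of the Leontief inverse (I − A)⁻¹ = adj(I−A) / det(I−A).
Column 2 of adj(I−A): (0.245000, 0.630125, 0.483875, 0.354375); det(I−A) = 0.398375.
m_2 = (0.245000 + 0.630125 + 0.483875 + 0.354375) / 0.398375 = 1.713375 / 0.398375 ≈ 4.301.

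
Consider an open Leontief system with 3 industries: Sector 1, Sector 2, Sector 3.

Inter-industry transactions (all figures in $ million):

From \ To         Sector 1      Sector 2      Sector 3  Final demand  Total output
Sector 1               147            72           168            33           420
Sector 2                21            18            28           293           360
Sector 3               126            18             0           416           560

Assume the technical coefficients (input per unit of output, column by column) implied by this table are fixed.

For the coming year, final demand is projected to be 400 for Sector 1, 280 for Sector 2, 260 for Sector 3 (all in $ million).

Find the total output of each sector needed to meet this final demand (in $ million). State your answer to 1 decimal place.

Technical coefficients a_ij = z_ij / X_j:
  a_11 = 147/420 = 0.35, a_21 = 21/420 = 0.05, a_31 = 126/420 = 0.30
  a_12 = 72/360 = 0.20, a_22 = 18/360 = 0.05, a_32 = 18/360 = 0.05
  a_13 = 168/560 = 0.30, a_23 = 28/560 = 0.05, a_33 = 0/560 = 0.00
I − A =
  [   0.65    -0.20    -0.30]
  [  -0.05     0.95    -0.05]
  [  -0.30    -0.05     1.00]
Cofactors of I−A, C_ij = (−1)^(i+j)·(minor ij) (rows/columns in the sector order above):
  C_11 = (0.95)(1.00) − (-0.05)(-0.05) = 0.9475
  C_12 = −[(-0.05)(1.00) − (-0.05)(-0.30)] = 0.0650
  C_13 = (-0.05)(-0.05) − (0.95)(-0.30) = 0.2875
  C_21 = −[(-0.20)(1.00) − (-0.30)(-0.05)] = 0.2150
  C_22 = (0.65)(1.00) − (-0.30)(-0.30) = 0.5600
  C_23 = −[(0.65)(-0.05) − (-0.20)(-0.30)] = 0.0925
  C_31 = (-0.20)(-0.05) − (-0.30)(0.95) = 0.2950
  C_32 = −[(0.65)(-0.05) − (-0.30)(-0.05)] = 0.0475
  C_33 = (0.65)(0.95) − (-0.20)(-0.05) = 0.6075
det(I−A) = Σ_j (I−A)_1j·C_1j = (0.65)(0.9475) + (-0.20)(0.0650) + (-0.30)(0.2875) = 0.516625
adj(I−A) = Cᵀ =
  [ 0.9475   0.2150   0.2950]
  [ 0.0650   0.5600   0.0475]
  [ 0.2875   0.0925   0.6075]
(I − A)⁻¹ = adj(I−A) / det(I−A) ≈
  [   1.8340     0.4162     0.5710]
  [   0.1258     1.0840     0.0919]
  [   0.5565     0.1790     1.1759]
x = (I − A)⁻¹ d = adj(I−A)·d / det(I−A), with det(I−A) = 0.516625:
  x_1 = (0.9475·400 + 0.2150·280 + 0.2950·260) / 0.516625 = 515.90 / 0.516625 ≈ 998.6
  x_2 = (0.0650·400 + 0.5600·280 + 0.0475·260) / 0.516625 = 195.15 / 0.516625 ≈ 377.7
  x_3 = (0.2875·400 + 0.0925·280 + 0.6075·260) / 0.516625 = 298.85 / 0.516625 ≈ 578.5

x_1 = 998.6, x_2 = 377.7, x_3 = 578.5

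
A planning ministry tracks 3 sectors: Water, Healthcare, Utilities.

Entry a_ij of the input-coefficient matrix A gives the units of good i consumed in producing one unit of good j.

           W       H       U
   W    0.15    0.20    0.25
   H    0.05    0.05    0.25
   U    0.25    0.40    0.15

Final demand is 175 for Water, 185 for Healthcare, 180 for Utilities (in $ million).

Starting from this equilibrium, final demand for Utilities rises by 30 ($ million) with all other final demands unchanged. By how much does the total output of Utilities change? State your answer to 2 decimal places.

Δx_U = 46.37

I − A =
  [   0.85    -0.20    -0.25]
  [  -0.05     0.95    -0.25]
  [  -0.25    -0.40     0.85]
Cofactors of I−A, C_ij = (−1)^(i+j)·(minor ij) (rows/columns in the sector order above):
  C_11 = (0.95)(0.85) − (-0.25)(-0.40) = 0.7075
  C_12 = −[(-0.05)(0.85) − (-0.25)(-0.25)] = 0.1050
  C_13 = (-0.05)(-0.40) − (0.95)(-0.25) = 0.2575
  C_21 = −[(-0.20)(0.85) − (-0.25)(-0.40)] = 0.2700
  C_22 = (0.85)(0.85) − (-0.25)(-0.25) = 0.6600
  C_23 = −[(0.85)(-0.40) − (-0.20)(-0.25)] = 0.3900
  C_31 = (-0.20)(-0.25) − (-0.25)(0.95) = 0.2875
  C_32 = −[(0.85)(-0.25) − (-0.25)(-0.05)] = 0.2250
  C_33 = (0.85)(0.95) − (-0.20)(-0.05) = 0.7975
det(I−A) = Σ_j (I−A)_1j·C_1j = (0.85)(0.7075) + (-0.20)(0.1050) + (-0.25)(0.2575) = 0.5160
adj(I−A) = Cᵀ =
  [ 0.7075   0.2700   0.2875]
  [ 0.1050   0.6600   0.2250]
  [ 0.2575   0.3900   0.7975]
(I − A)⁻¹ = adj(I−A) / det(I−A) ≈
  [   1.3711     0.5233     0.5572]
  [   0.2035     1.2791     0.4360]
  [   0.4990     0.7558     1.5455]
Δx = (I − A)⁻¹ Δd with Δd having +30 in the Utilities component and 0 elsewhere.
So Δx_U = L_UU · (+30), where L_UU = adj(I−A)_UU / det(I−A) = 0.7975 / 0.5160.
Δx_U = 0.7975 × (+30) / 0.5160 = 23.925 / 0.5160 ≈ 46.37.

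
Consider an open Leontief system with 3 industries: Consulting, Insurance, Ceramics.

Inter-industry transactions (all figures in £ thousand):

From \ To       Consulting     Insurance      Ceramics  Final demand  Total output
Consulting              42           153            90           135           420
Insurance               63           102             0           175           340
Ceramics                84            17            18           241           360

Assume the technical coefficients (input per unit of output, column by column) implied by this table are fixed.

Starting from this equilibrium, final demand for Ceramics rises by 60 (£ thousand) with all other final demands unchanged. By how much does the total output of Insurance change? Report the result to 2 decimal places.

Δx_2 = 4.52

Technical coefficients a_ij = z_ij / X_j:
  a_11 = 42/420 = 0.10, a_21 = 63/420 = 0.15, a_31 = 84/420 = 0.20
  a_12 = 153/340 = 0.45, a_22 = 102/340 = 0.30, a_32 = 17/340 = 0.05
  a_13 = 90/360 = 0.25, a_23 = 0/360 = 0.00, a_33 = 18/360 = 0.05
I − A =
  [   0.90    -0.45    -0.25]
  [  -0.15     0.70     0.00]
  [  -0.20    -0.05     0.95]
Cofactors of I−A, C_ij = (−1)^(i+j)·(minor ij) (rows/columns in the sector order above):
  C_11 = (0.70)(0.95) − (0.00)(-0.05) = 0.6650
  C_12 = −[(-0.15)(0.95) − (0.00)(-0.20)] = 0.1425
  C_13 = (-0.15)(-0.05) − (0.70)(-0.20) = 0.1475
  C_21 = −[(-0.45)(0.95) − (-0.25)(-0.05)] = 0.4400
  C_22 = (0.90)(0.95) − (-0.25)(-0.20) = 0.8050
  C_23 = −[(0.90)(-0.05) − (-0.45)(-0.20)] = 0.1350
  C_31 = (-0.45)(0.00) − (-0.25)(0.70) = 0.1750
  C_32 = −[(0.90)(0.00) − (-0.25)(-0.15)] = 0.0375
  C_33 = (0.90)(0.70) − (-0.45)(-0.15) = 0.5625
det(I−A) = Σ_j (I−A)_1j·C_1j = (0.90)(0.6650) + (-0.45)(0.1425) + (-0.25)(0.1475) = 0.4975
adj(I−A) = Cᵀ =
  [ 0.6650   0.4400   0.1750]
  [ 0.1425   0.8050   0.0375]
  [ 0.1475   0.1350   0.5625]
(I − A)⁻¹ = adj(I−A) / det(I−A) ≈
  [   1.3367     0.8844     0.3518]
  [   0.2864     1.6181     0.0754]
  [   0.2965     0.2714     1.1307]
Δx = (I − A)⁻¹ Δd with Δd having +60 in the Ceramics component and 0 elsewhere.
So Δx_2 = L_23 · (+60), where L_23 = adj(I−A)_23 / det(I−A) = 0.0375 / 0.4975.
Δx_2 = 0.0375 × (+60) / 0.4975 = 2.25 / 0.4975 ≈ 4.52.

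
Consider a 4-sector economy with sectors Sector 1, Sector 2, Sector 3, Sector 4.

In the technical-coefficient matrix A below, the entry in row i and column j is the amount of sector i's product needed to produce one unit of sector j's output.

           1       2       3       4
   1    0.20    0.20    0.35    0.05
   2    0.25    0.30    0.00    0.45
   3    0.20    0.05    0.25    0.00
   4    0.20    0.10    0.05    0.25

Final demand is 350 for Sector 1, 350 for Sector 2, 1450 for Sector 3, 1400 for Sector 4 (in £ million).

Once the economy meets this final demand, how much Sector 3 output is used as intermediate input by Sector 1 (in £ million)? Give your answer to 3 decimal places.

z_31 = 567.145

I − A =
  [   0.80    -0.20    -0.35    -0.05]
  [  -0.25     0.70     0.00    -0.45]
  [  -0.20    -0.05     0.75     0.00]
  [  -0.20    -0.10    -0.05     0.75]
Compute the cofactors C_ij = (−1)^(i+j)·(3×3 minor ij) of I−A; the adjugate is their transpose:
adj(I−A) = Cᵀ =
  [ 0.358875   0.129500   0.174250   0.101625]
  [ 0.212625   0.389500   0.115750   0.247875]
  [ 0.109875   0.060500   0.320250   0.043625]
  [ 0.131375   0.090500   0.083250   0.329125]
det(I−A) = Σ_j (I−A)_1j·C_1j = (0.80)(0.358875) + (-0.20)(0.212625) + (-0.35)(0.109875) + (-0.05)(0.131375) = 0.19955
(I − A)⁻¹ = adj(I−A) / det(I−A) ≈
  [   1.7984     0.6490     0.8732     0.5093]
  [   1.0655     1.9519     0.5801     1.2422]
  [   0.5506     0.3032     1.6049     0.2186]
  [   0.6584     0.4535     0.4172     1.6493]
First solve x = (I − A)⁻¹ d = adj(I−A)·d / det(I−A); in particular x_1 = (0.358875·350 + 0.129500·350 + 0.174250·1450 + 0.101625·1400) / 0.19955 = 565.86875 / 0.19955 ≈ 2835.72413.
Intermediate flow from 3 to 1: z_31 = a_31 · x_1 = 0.20 × 565.86875 / 0.19955 = 113.17375 / 0.19955 ≈ 567.145.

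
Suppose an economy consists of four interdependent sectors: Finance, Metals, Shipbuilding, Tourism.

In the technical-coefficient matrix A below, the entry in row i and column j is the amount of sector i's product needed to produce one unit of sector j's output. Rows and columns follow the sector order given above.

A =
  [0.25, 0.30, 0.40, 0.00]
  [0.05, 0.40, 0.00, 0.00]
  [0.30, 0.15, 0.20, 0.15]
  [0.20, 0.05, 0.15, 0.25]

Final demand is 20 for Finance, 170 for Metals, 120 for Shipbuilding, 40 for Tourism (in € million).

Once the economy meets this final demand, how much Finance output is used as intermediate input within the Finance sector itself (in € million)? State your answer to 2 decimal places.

I − A =
  [   0.75    -0.30    -0.40     0.00]
  [  -0.05     0.60     0.00     0.00]
  [  -0.30    -0.15     0.80    -0.15]
  [  -0.20    -0.05    -0.15     0.75]
Compute the cofactors C_ij = (−1)^(i+j)·(3×3 minor ij) of I−A; the adjugate is their transpose:
adj(I−A) = Cᵀ =
  [ 0.346500   0.221250   0.180000   0.036000]
  [ 0.028875   0.331125   0.015000   0.003000]
  [ 0.159000   0.166500   0.326250   0.065250]
  [ 0.126125   0.114375   0.114250   0.273000]
det(I−A) = Σ_j (I−A)_1j·C_1j = (0.75)(0.346500) + (-0.30)(0.028875) + (-0.40)(0.159000) + (0.00)(0.126125) = 0.1876125
(I − A)⁻¹ = adj(I−A) / det(I−A) ≈
  [   1.8469     1.1793     0.9594     0.1919]
  [   0.1539     1.7649     0.0800     0.0160]
  [   0.8475     0.8875     1.7390     0.3478]
  [   0.6723     0.6096     0.6090     1.4551]
First solve x = (I − A)⁻¹ d = adj(I−A)·d / det(I−A); in particular x_F = (0.346500·20 + 0.221250·170 + 0.180000·120 + 0.036000·40) / 0.1876125 = 67.5825 / 0.1876125 ≈ 360.2239.
Intermediate flow from F to F: z_FF = a_FF · x_F = 0.25 × 67.5825 / 0.1876125 = 16.895625 / 0.1876125 ≈ 90.06.

z_FF = 90.06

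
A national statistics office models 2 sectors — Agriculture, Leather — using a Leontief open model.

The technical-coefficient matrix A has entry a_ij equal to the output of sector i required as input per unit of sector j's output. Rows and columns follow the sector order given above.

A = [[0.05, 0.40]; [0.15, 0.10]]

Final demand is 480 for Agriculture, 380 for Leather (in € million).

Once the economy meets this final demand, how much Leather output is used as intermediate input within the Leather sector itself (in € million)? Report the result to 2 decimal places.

I − A =
  [   0.95    -0.40]
  [  -0.15     0.90]
det(I−A) = (0.95)(0.90) − (-0.40)(-0.15) = 0.7950
adj(I−A) = [[0.90, 0.40], [0.15, 0.95]]
(I − A)⁻¹ = adj(I−A) / det(I−A) ≈
  [   1.1321     0.5031]
  [   0.1887     1.1950]
First solve x = (I − A)⁻¹ d = adj(I−A)·d / det(I−A); in particular x_L = (0.15·480 + 0.95·380) / 0.7950 = 433.00 / 0.7950 ≈ 544.6541.
Intermediate flow from L to L: z_LL = a_LL · x_L = 0.10 × 433.00 / 0.7950 = 43.30 / 0.7950 ≈ 54.47.

z_LL = 54.47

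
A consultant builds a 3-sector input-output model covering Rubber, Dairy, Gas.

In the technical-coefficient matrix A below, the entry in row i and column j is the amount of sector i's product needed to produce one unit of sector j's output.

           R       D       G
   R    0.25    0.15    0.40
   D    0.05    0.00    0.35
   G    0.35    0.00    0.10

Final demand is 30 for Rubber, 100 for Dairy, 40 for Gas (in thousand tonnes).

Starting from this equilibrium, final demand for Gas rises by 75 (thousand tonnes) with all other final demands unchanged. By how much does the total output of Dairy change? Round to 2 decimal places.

Δx_D = 41.55

I − A =
  [   0.75    -0.15    -0.40]
  [  -0.05     1.00    -0.35]
  [  -0.35     0.00     0.90]
Cofactors of I−A, C_ij = (−1)^(i+j)·(minor ij) (rows/columns in the sector order above):
  C_11 = (1.00)(0.90) − (-0.35)(0.00) = 0.9000
  C_12 = −[(-0.05)(0.90) − (-0.35)(-0.35)] = 0.1675
  C_13 = (-0.05)(0.00) − (1.00)(-0.35) = 0.3500
  C_21 = −[(-0.15)(0.90) − (-0.40)(0.00)] = 0.1350
  C_22 = (0.75)(0.90) − (-0.40)(-0.35) = 0.5350
  C_23 = −[(0.75)(0.00) − (-0.15)(-0.35)] = 0.0525
  C_31 = (-0.15)(-0.35) − (-0.40)(1.00) = 0.4525
  C_32 = −[(0.75)(-0.35) − (-0.40)(-0.05)] = 0.2825
  C_33 = (0.75)(1.00) − (-0.15)(-0.05) = 0.7425
det(I−A) = Σ_j (I−A)_1j·C_1j = (0.75)(0.9000) + (-0.15)(0.1675) + (-0.40)(0.3500) = 0.509875
adj(I−A) = Cᵀ =
  [ 0.9000   0.1350   0.4525]
  [ 0.1675   0.5350   0.2825]
  [ 0.3500   0.0525   0.7425]
(I − A)⁻¹ = adj(I−A) / det(I−A) ≈
  [   1.7651     0.2648     0.8875]
  [   0.3285     1.0493     0.5541]
  [   0.6864     0.1030     1.4562]
Δx = (I − A)⁻¹ Δd with Δd having +75 in the Gas component and 0 elsewhere.
So Δx_D = L_DG · (+75), where L_DG = adj(I−A)_DG / det(I−A) = 0.2825 / 0.509875.
Δx_D = 0.2825 × (+75) / 0.509875 = 21.1875 / 0.509875 ≈ 41.55.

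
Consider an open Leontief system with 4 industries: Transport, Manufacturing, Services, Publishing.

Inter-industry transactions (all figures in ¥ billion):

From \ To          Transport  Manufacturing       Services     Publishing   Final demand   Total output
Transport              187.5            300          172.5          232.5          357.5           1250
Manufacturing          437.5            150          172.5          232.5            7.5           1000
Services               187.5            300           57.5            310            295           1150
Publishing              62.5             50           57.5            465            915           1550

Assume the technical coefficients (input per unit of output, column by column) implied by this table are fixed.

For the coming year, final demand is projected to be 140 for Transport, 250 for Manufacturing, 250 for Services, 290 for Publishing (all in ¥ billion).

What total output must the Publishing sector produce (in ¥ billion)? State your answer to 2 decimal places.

Technical coefficients a_ij = z_ij / X_j:
  a_11 = 187.5/1250 = 0.15, a_21 = 437.5/1250 = 0.35, a_31 = 187.5/1250 = 0.15, a_41 = 62.5/1250 = 0.05
  a_12 = 300/1000 = 0.30, a_22 = 150/1000 = 0.15, a_32 = 300/1000 = 0.30, a_42 = 50/1000 = 0.05
  a_13 = 172.5/1150 = 0.15, a_23 = 172.5/1150 = 0.15, a_33 = 57.5/1150 = 0.05, a_43 = 57.5/1150 = 0.05
  a_14 = 232.5/1550 = 0.15, a_24 = 232.5/1550 = 0.15, a_34 = 310/1550 = 0.20, a_44 = 465/1550 = 0.30
I − A =
  [   0.85    -0.30    -0.15    -0.15]
  [  -0.35     0.85    -0.15    -0.15]
  [  -0.15    -0.30     0.95    -0.20]
  [  -0.05    -0.05    -0.05     0.70]
Compute the cofactors C_ij = (−1)^(i+j)·(3×3 minor ij) of I−A; the adjugate is their transpose:
adj(I−A) = Cᵀ =
  [ 0.514375   0.238875   0.129375   0.198375]
  [ 0.254750   0.531250   0.135000   0.207000]
  [ 0.175875   0.220375   0.414625   0.203375]
  [ 0.067500   0.070750   0.048500   0.506750]
det(I−A) = Σ_j (I−A)_1j·C_1j = (0.85)(0.514375) + (-0.30)(0.254750) + (-0.15)(0.175875) + (-0.15)(0.067500) = 0.3242875
(I − A)⁻¹ = adj(I−A) / det(I−A) ≈
  [   1.5862     0.7366     0.3990     0.6117]
  [   0.7856     1.6382     0.4163     0.6383]
  [   0.5423     0.6796     1.2786     0.6271]
  [   0.2081     0.2182     0.1496     1.5627]
x = (I − A)⁻¹ d = adj(I−A)·d / det(I−A), with det(I−A) = 0.3242875:
  x_1 = (0.514375·140 + 0.238875·250 + 0.129375·250 + 0.198375·290) / 0.3242875 = 221.60375 / 0.3242875 ≈ 683.36
  x_2 = (0.254750·140 + 0.531250·250 + 0.135000·250 + 0.207000·290) / 0.3242875 = 262.2575 / 0.3242875 ≈ 808.72
  x_3 = (0.175875·140 + 0.220375·250 + 0.414625·250 + 0.203375·290) / 0.3242875 = 242.35125 / 0.3242875 ≈ 747.33
  x_4 = (0.067500·140 + 0.070750·250 + 0.048500·250 + 0.506750·290) / 0.3242875 = 186.22 / 0.3242875 ≈ 574.24

x_4 = 574.24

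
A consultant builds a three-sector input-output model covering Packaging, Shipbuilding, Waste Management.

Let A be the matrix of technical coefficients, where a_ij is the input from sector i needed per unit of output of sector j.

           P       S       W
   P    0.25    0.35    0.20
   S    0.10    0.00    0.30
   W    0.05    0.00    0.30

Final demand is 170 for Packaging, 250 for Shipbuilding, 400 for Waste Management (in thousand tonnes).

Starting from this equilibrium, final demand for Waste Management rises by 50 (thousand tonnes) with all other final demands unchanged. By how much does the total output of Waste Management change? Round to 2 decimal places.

Δx_W = 73.67

I − A =
  [   0.75    -0.35    -0.20]
  [  -0.10     1.00    -0.30]
  [  -0.05     0.00     0.70]
Cofactors of I−A, C_ij = (−1)^(i+j)·(minor ij) (rows/columns in the sector order above):
  C_11 = (1.00)(0.70) − (-0.30)(0.00) = 0.7000
  C_12 = −[(-0.10)(0.70) − (-0.30)(-0.05)] = 0.0850
  C_13 = (-0.10)(0.00) − (1.00)(-0.05) = 0.0500
  C_21 = −[(-0.35)(0.70) − (-0.20)(0.00)] = 0.2450
  C_22 = (0.75)(0.70) − (-0.20)(-0.05) = 0.5150
  C_23 = −[(0.75)(0.00) − (-0.35)(-0.05)] = 0.0175
  C_31 = (-0.35)(-0.30) − (-0.20)(1.00) = 0.3050
  C_32 = −[(0.75)(-0.30) − (-0.20)(-0.10)] = 0.2450
  C_33 = (0.75)(1.00) − (-0.35)(-0.10) = 0.7150
det(I−A) = Σ_j (I−A)_1j·C_1j = (0.75)(0.7000) + (-0.35)(0.0850) + (-0.20)(0.0500) = 0.48525
adj(I−A) = Cᵀ =
  [ 0.7000   0.2450   0.3050]
  [ 0.0850   0.5150   0.2450]
  [ 0.0500   0.0175   0.7150]
(I − A)⁻¹ = adj(I−A) / det(I−A) ≈
  [   1.4426     0.5049     0.6285]
  [   0.1752     1.0613     0.5049]
  [   0.1030     0.0361     1.4735]
Δx = (I − A)⁻¹ Δd with Δd having +50 in the Waste Management component and 0 elsewhere.
So Δx_W = L_WW · (+50), where L_WW = adj(I−A)_WW / det(I−A) = 0.7150 / 0.48525.
Δx_W = 0.7150 × (+50) / 0.48525 = 35.75 / 0.48525 ≈ 73.67.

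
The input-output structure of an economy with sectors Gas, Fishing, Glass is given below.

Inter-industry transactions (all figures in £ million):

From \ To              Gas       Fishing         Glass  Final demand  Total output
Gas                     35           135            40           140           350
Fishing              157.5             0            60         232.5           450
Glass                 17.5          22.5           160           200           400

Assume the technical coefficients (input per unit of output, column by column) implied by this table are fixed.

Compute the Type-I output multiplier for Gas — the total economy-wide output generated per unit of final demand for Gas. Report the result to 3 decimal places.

m_1 = 2.129

Technical coefficients a_ij = z_ij / X_j:
  a_11 = 35/350 = 0.10, a_21 = 157.5/350 = 0.45, a_31 = 17.5/350 = 0.05
  a_12 = 135/450 = 0.30, a_22 = 0/450 = 0.00, a_32 = 22.5/450 = 0.05
  a_13 = 40/400 = 0.10, a_23 = 60/400 = 0.15, a_33 = 160/400 = 0.40
I − A =
  [   0.90    -0.30    -0.10]
  [  -0.45     1.00    -0.15]
  [  -0.05    -0.05     0.60]
Cofactors of I−A, C_ij = (−1)^(i+j)·(minor ij) (rows/columns in the sector order above):
  C_11 = (1.00)(0.60) − (-0.15)(-0.05) = 0.5925
  C_12 = −[(-0.45)(0.60) − (-0.15)(-0.05)] = 0.2775
  C_13 = (-0.45)(-0.05) − (1.00)(-0.05) = 0.0725
  C_21 = −[(-0.30)(0.60) − (-0.10)(-0.05)] = 0.1850
  C_22 = (0.90)(0.60) − (-0.10)(-0.05) = 0.5350
  C_23 = −[(0.90)(-0.05) − (-0.30)(-0.05)] = 0.0600
  C_31 = (-0.30)(-0.15) − (-0.10)(1.00) = 0.1450
  C_32 = −[(0.90)(-0.15) − (-0.10)(-0.45)] = 0.1800
  C_33 = (0.90)(1.00) − (-0.30)(-0.45) = 0.7650
det(I−A) = Σ_j (I−A)_1j·C_1j = (0.90)(0.5925) + (-0.30)(0.2775) + (-0.10)(0.0725) = 0.44275
adj(I−A) = Cᵀ =
  [ 0.5925   0.1850   0.1450]
  [ 0.2775   0.5350   0.1800]
  [ 0.0725   0.0600   0.7650]
(I − A)⁻¹ = adj(I−A) / det(I−A) ≈
  [   1.3382     0.4178     0.3275]
  [   0.6268     1.2084     0.4065]
  [   0.1637     0.1355     1.7278]
The output multiplier for sector j is the column-j sum of the Leontief inverse (I − A)⁻¹ = adj(I−A) / det(I−A).
Column 1 of adj(I−A): (0.5925, 0.2775, 0.0725); det(I−A) = 0.44275.
m_1 = (0.5925 + 0.2775 + 0.0725) / 0.44275 = 0.9425 / 0.44275 ≈ 2.129.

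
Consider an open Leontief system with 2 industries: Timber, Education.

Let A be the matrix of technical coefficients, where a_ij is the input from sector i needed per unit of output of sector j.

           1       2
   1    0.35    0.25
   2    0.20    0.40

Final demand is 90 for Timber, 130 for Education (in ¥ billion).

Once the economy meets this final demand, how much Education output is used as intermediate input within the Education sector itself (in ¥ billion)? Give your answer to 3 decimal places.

z_22 = 120.588

I − A =
  [   0.65    -0.25]
  [  -0.20     0.60]
det(I−A) = (0.65)(0.60) − (-0.25)(-0.20) = 0.3400
adj(I−A) = [[0.60, 0.25], [0.20, 0.65]]
(I − A)⁻¹ = adj(I−A) / det(I−A) ≈
  [   1.7647     0.7353]
  [   0.5882     1.9118]
First solve x = (I − A)⁻¹ d = adj(I−A)·d / det(I−A); in particular x_2 = (0.20·90 + 0.65·130) / 0.3400 = 102.50 / 0.3400 ≈ 301.47059.
Intermediate flow from 2 to 2: z_22 = a_22 · x_2 = 0.40 × 102.50 / 0.3400 = 41.00 / 0.3400 ≈ 120.588.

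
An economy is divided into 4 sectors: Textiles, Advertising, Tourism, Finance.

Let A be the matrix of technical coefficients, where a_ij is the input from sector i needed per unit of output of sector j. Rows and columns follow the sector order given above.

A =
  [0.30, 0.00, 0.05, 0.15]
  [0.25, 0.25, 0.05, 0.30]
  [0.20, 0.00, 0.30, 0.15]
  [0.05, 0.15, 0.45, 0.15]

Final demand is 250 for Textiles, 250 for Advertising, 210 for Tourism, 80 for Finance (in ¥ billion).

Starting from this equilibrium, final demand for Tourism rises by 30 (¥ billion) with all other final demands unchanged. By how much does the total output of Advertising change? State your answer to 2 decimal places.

I − A =
  [   0.70     0.00    -0.05    -0.15]
  [  -0.25     0.75    -0.05    -0.30]
  [  -0.20     0.00     0.70    -0.15]
  [  -0.05    -0.15    -0.45     0.85]
Compute the cofactors C_ij = (−1)^(i+j)·(3×3 minor ij) of I−A; the adjugate is their transpose:
adj(I−A) = Cᵀ =
  [ 0.363000   0.016875   0.081375   0.084375]
  [ 0.178250   0.341625   0.152125   0.178875]
  [ 0.129750   0.020250   0.403500   0.101250]
  [ 0.121500   0.072000   0.245250   0.360000]
det(I−A) = Σ_j (I−A)_1j·C_1j = (0.70)(0.363000) + (0.00)(0.178250) + (-0.05)(0.129750) + (-0.15)(0.121500) = 0.2293875
(I − A)⁻¹ = adj(I−A) / det(I−A) ≈
  [   1.5825     0.0736     0.3547     0.3678]
  [   0.7771     1.4893     0.6632     0.7798]
  [   0.5656     0.0883     1.7590     0.4414]
  [   0.5297     0.3139     1.0692     1.5694]
Δx = (I − A)⁻¹ Δd with Δd having +30 in the Tourism component and 0 elsewhere.
So Δx_2 = L_23 · (+30), where L_23 = adj(I−A)_23 / det(I−A) = 0.152125 / 0.2293875.
Δx_2 = 0.152125 × (+30) / 0.2293875 = 4.56375 / 0.2293875 ≈ 19.90.

Δx_2 = 19.90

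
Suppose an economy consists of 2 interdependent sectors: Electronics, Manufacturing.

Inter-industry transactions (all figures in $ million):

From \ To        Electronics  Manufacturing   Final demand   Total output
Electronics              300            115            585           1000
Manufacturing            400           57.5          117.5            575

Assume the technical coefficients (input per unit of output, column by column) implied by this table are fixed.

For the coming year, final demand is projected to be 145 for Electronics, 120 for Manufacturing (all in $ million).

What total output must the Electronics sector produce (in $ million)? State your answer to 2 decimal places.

Technical coefficients a_ij = z_ij / X_j:
  a_11 = 300/1000 = 0.30, a_21 = 400/1000 = 0.40
  a_12 = 115/575 = 0.20, a_22 = 57.5/575 = 0.10
I − A =
  [   0.70    -0.20]
  [  -0.40     0.90]
det(I−A) = (0.70)(0.90) − (-0.20)(-0.40) = 0.5500
adj(I−A) = [[0.90, 0.20], [0.40, 0.70]]
(I − A)⁻¹ = adj(I−A) / det(I−A) ≈
  [   1.6364     0.3636]
  [   0.7273     1.2727]
x = (I − A)⁻¹ d = adj(I−A)·d / det(I−A), with det(I−A) = 0.5500:
  x_1 = (0.90·145 + 0.20·120) / 0.5500 = 154.50 / 0.5500 ≈ 280.91
  x_2 = (0.40·145 + 0.70·120) / 0.5500 = 142.00 / 0.5500 ≈ 258.18

x_1 = 280.91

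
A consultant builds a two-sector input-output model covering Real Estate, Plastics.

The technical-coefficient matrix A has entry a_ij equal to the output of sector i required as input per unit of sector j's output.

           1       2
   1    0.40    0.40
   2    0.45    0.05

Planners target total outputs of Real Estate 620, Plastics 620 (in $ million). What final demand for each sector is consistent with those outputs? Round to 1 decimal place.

I − A =
  [   0.60    -0.40]
  [  -0.45     0.95]
d = (I − A) x:
  d_1 = (+0.60)·620 + (-0.40)·620 = 124.0
  d_2 = (-0.45)·620 + (+0.95)·620 = 310.0

d_1 = 124.0, d_2 = 310.0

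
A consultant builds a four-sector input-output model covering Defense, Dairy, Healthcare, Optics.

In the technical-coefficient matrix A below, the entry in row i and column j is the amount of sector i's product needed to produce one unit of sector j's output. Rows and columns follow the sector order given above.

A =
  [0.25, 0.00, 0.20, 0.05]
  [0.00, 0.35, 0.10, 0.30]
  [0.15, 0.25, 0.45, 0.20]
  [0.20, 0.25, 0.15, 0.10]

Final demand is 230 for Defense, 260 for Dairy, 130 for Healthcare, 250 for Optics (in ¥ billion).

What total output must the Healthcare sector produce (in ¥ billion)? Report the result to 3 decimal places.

x_3 = 1216.490

I − A =
  [   0.75     0.00    -0.20    -0.05]
  [   0.00     0.65    -0.10    -0.30]
  [  -0.15    -0.25     0.55    -0.20]
  [  -0.20    -0.25    -0.15     0.90]
Compute the cofactors C_ij = (−1)^(i+j)·(3×3 minor ij) of I−A; the adjugate is their transpose:
adj(I−A) = Cᵀ =
  [ 0.222250   0.063750   0.108125   0.057625]
  [ 0.057250   0.307125   0.112250   0.130500]
  [ 0.117500   0.205625   0.376000   0.158625]
  [ 0.084875   0.133750   0.117875   0.229875]
det(I−A) = Σ_j (I−A)_1j·C_1j = (0.75)(0.222250) + (0.00)(0.057250) + (-0.20)(0.117500) + (-0.05)(0.084875) = 0.13894375
(I − A)⁻¹ = adj(I−A) / det(I−A) ≈
  [   1.5996     0.4588     0.7782     0.4147]
  [   0.4120     2.2104     0.8079     0.9392]
  [   0.8457     1.4799     2.7061     1.1416]
  [   0.6109     0.9626     0.8484     1.6544]
x = (I − A)⁻¹ d = adj(I−A)·d / det(I−A), with det(I−A) = 0.13894375:
  x_1 = (0.222250·230 + 0.063750·260 + 0.108125·130 + 0.057625·250) / 0.13894375 = 96.155 / 0.13894375 ≈ 692.043
  x_2 = (0.057250·230 + 0.307125·260 + 0.112250·130 + 0.130500·250) / 0.13894375 = 140.2375 / 0.13894375 ≈ 1009.311
  x_3 = (0.117500·230 + 0.205625·260 + 0.376000·130 + 0.158625·250) / 0.13894375 = 169.02375 / 0.13894375 ≈ 1216.490
  x_4 = (0.084875·230 + 0.133750·260 + 0.117875·130 + 0.229875·250) / 0.13894375 = 127.08875 / 0.13894375 ≈ 914.678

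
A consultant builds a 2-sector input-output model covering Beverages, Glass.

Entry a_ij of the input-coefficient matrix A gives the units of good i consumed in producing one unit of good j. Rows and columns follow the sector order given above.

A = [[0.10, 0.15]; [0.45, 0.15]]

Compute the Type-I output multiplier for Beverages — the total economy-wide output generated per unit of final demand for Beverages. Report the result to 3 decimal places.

m_1 = 1.864

I − A =
  [   0.90    -0.15]
  [  -0.45     0.85]
det(I−A) = (0.90)(0.85) − (-0.15)(-0.45) = 0.6975
adj(I−A) = [[0.85, 0.15], [0.45, 0.90]]
(I − A)⁻¹ = adj(I−A) / det(I−A) ≈
  [   1.2186     0.2151]
  [   0.6452     1.2903]
The output multiplier for sector j is the column-j sum of the Leontief inverse (I − A)⁻¹ = adj(I−A) / det(I−A).
Column 1 of adj(I−A): (0.85, 0.45); det(I−A) = 0.6975.
m_1 = (0.85 + 0.45) / 0.6975 = 1.30 / 0.6975 ≈ 1.864.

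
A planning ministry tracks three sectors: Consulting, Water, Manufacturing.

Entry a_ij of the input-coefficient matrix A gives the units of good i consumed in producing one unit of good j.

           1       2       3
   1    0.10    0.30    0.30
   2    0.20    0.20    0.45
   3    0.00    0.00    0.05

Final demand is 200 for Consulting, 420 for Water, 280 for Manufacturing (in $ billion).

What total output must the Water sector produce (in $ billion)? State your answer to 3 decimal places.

I − A =
  [   0.90    -0.30    -0.30]
  [  -0.20     0.80    -0.45]
  [   0.00     0.00     0.95]
Cofactors of I−A, C_ij = (−1)^(i+j)·(minor ij) (rows/columns in the sector order above):
  C_11 = (0.80)(0.95) − (-0.45)(0.00) = 0.7600
  C_12 = −[(-0.20)(0.95) − (-0.45)(0.00)] = 0.1900
  C_13 = (-0.20)(0.00) − (0.80)(0.00) = 0.0000
  C_21 = −[(-0.30)(0.95) − (-0.30)(0.00)] = 0.2850
  C_22 = (0.90)(0.95) − (-0.30)(0.00) = 0.8550
  C_23 = −[(0.90)(0.00) − (-0.30)(0.00)] = 0.0000
  C_31 = (-0.30)(-0.45) − (-0.30)(0.80) = 0.3750
  C_32 = −[(0.90)(-0.45) − (-0.30)(-0.20)] = 0.4650
  C_33 = (0.90)(0.80) − (-0.30)(-0.20) = 0.6600
det(I−A) = Σ_j (I−A)_1j·C_1j = (0.90)(0.7600) + (-0.30)(0.1900) + (-0.30)(0.0000) = 0.6270
adj(I−A) = Cᵀ =
  [ 0.7600   0.2850   0.3750]
  [ 0.1900   0.8550   0.4650]
  [ 0.0000   0.0000   0.6600]
(I − A)⁻¹ = adj(I−A) / det(I−A) ≈
  [   1.2121     0.4545     0.5981]
  [   0.3030     1.3636     0.7416]
  [   0.0000     0.0000     1.0526]
x = (I − A)⁻¹ d = adj(I−A)·d / det(I−A), with det(I−A) = 0.6270:
  x_1 = (0.7600·200 + 0.2850·420 + 0.3750·280) / 0.6270 = 376.70 / 0.6270 ≈ 600.797
  x_2 = (0.1900·200 + 0.8550·420 + 0.4650·280) / 0.6270 = 527.30 / 0.6270 ≈ 840.989
  x_3 = (0.0000·200 + 0.0000·420 + 0.6600·280) / 0.6270 = 184.80 / 0.6270 ≈ 294.737

x_2 = 840.989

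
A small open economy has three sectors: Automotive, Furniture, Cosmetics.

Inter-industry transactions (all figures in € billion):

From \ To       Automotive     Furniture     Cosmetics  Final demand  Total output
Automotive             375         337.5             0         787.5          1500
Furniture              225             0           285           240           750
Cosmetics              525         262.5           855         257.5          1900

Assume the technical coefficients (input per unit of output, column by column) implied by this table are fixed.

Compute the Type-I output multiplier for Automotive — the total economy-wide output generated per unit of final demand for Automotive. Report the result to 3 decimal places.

m_A = 3.313

Technical coefficients a_ij = z_ij / X_j:
  a_AA = 375/1500 = 0.25, a_FA = 225/1500 = 0.15, a_CA = 525/1500 = 0.35
  a_AF = 337.5/750 = 0.45, a_FF = 0/750 = 0.00, a_CF = 262.5/750 = 0.35
  a_AC = 0/1900 = 0.00, a_FC = 285/1900 = 0.15, a_CC = 855/1900 = 0.45
I − A =
  [   0.75    -0.45     0.00]
  [  -0.15     1.00    -0.15]
  [  -0.35    -0.35     0.55]
Cofactors of I−A, C_ij = (−1)^(i+j)·(minor ij) (rows/columns in the sector order above):
  C_11 = (1.00)(0.55) − (-0.15)(-0.35) = 0.4975
  C_12 = −[(-0.15)(0.55) − (-0.15)(-0.35)] = 0.1350
  C_13 = (-0.15)(-0.35) − (1.00)(-0.35) = 0.4025
  C_21 = −[(-0.45)(0.55) − (0.00)(-0.35)] = 0.2475
  C_22 = (0.75)(0.55) − (0.00)(-0.35) = 0.4125
  C_23 = −[(0.75)(-0.35) − (-0.45)(-0.35)] = 0.4200
  C_31 = (-0.45)(-0.15) − (0.00)(1.00) = 0.0675
  C_32 = −[(0.75)(-0.15) − (0.00)(-0.15)] = 0.1125
  C_33 = (0.75)(1.00) − (-0.45)(-0.15) = 0.6825
det(I−A) = Σ_j (I−A)_1j·C_1j = (0.75)(0.4975) + (-0.45)(0.1350) + (0.00)(0.4025) = 0.312375
adj(I−A) = Cᵀ =
  [ 0.4975   0.2475   0.0675]
  [ 0.1350   0.4125   0.1125]
  [ 0.4025   0.4200   0.6825]
(I − A)⁻¹ = adj(I−A) / det(I−A) ≈
  [   1.5926     0.7923     0.2161]
  [   0.4322     1.3205     0.3601]
  [   1.2885     1.3445     2.1849]
The output multiplier for sector j is the column-j sum of the Leontief inverse (I − A)⁻¹ = adj(I−A) / det(I−A).
Column A of adj(I−A): (0.4975, 0.1350, 0.4025); det(I−A) = 0.312375.
m_A = (0.4975 + 0.1350 + 0.4025) / 0.312375 = 1.035 / 0.312375 ≈ 3.313.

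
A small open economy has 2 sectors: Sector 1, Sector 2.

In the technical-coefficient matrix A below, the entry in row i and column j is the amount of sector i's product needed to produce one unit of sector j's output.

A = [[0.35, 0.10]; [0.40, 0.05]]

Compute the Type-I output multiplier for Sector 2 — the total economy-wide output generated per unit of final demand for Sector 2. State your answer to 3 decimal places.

I − A =
  [   0.65    -0.10]
  [  -0.40     0.95]
det(I−A) = (0.65)(0.95) − (-0.10)(-0.40) = 0.5775
adj(I−A) = [[0.95, 0.10], [0.40, 0.65]]
(I − A)⁻¹ = adj(I−A) / det(I−A) ≈
  [   1.6450     0.1732]
  [   0.6926     1.1255]
The output multiplier for sector j is the column-j sum of the Leontief inverse (I − A)⁻¹ = adj(I−A) / det(I−A).
Column 2 of adj(I−A): (0.10, 0.65); det(I−A) = 0.5775.
m_2 = (0.10 + 0.65) / 0.5775 = 0.75 / 0.5775 ≈ 1.299.

m_2 = 1.299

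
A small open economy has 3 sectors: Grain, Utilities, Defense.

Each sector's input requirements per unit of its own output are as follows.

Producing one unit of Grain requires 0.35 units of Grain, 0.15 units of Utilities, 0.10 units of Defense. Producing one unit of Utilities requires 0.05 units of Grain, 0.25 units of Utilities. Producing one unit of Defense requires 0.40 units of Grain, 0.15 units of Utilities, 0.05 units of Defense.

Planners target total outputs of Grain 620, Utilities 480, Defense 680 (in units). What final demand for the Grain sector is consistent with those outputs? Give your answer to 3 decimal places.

I − A =
  [   0.65    -0.05    -0.40]
  [  -0.15     0.75    -0.15]
  [  -0.10     0.00     0.95]
d = (I − A) x:
  d_G = (+0.65)·620 + (-0.05)·480 + (-0.40)·680 = 107.000
  d_U = (-0.15)·620 + (+0.75)·480 + (-0.15)·680 = 165.000
  d_D = (-0.10)·620 + (+0.00)·480 + (+0.95)·680 = 584.000

d_G = 107.000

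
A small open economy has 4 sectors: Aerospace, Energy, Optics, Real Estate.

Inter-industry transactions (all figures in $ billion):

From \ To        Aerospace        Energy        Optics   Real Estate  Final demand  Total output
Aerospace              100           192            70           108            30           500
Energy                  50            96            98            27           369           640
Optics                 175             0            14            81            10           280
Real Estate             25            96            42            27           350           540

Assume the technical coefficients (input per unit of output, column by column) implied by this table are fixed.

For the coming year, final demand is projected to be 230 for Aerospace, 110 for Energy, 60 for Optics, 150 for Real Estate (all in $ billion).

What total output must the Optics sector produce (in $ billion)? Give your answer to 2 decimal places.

Technical coefficients a_ij = z_ij / X_j:
  a_AA = 100/500 = 0.20, a_EA = 50/500 = 0.10, a_OA = 175/500 = 0.35, a_RA = 25/500 = 0.05
  a_AE = 192/640 = 0.30, a_EE = 96/640 = 0.15, a_OE = 0/640 = 0.00, a_RE = 96/640 = 0.15
  a_AO = 70/280 = 0.25, a_EO = 98/280 = 0.35, a_OO = 14/280 = 0.05, a_RO = 42/280 = 0.15
  a_AR = 108/540 = 0.20, a_ER = 27/540 = 0.05, a_OR = 81/540 = 0.15, a_RR = 27/540 = 0.05
I − A =
  [   0.80    -0.30    -0.25    -0.20]
  [  -0.10     0.85    -0.35    -0.05]
  [  -0.35     0.00     0.95    -0.15]
  [  -0.05    -0.15    -0.15     0.95]
Compute the cofactors C_ij = (−1)^(i+j)·(3×3 minor ij) of I−A; the adjugate is their transpose:
adj(I−A) = Cᵀ =
  [ 0.733000   0.298125   0.338000   0.223375]
  [ 0.212000   0.599000   0.295875   0.122875]
  [ 0.288625   0.130500   0.599250   0.162250]
  [ 0.117625   0.130875   0.159125   0.506375]
det(I−A) = Σ_j (I−A)_1j·C_1j = (0.80)(0.733000) + (-0.30)(0.212000) + (-0.25)(0.288625) + (-0.20)(0.117625) = 0.42711875
(I − A)⁻¹ = adj(I−A) / det(I−A) ≈
  [   1.7162     0.6980     0.7913     0.5230]
  [   0.4963     1.4024     0.6927     0.2877]
  [   0.6757     0.3055     1.4030     0.3799]
  [   0.2754     0.3064     0.3726     1.1856]
x = (I − A)⁻¹ d = adj(I−A)·d / det(I−A), with det(I−A) = 0.42711875:
  x_A = (0.733000·230 + 0.298125·110 + 0.338000·60 + 0.223375·150) / 0.42711875 = 255.17 / 0.42711875 ≈ 597.42
  x_E = (0.212000·230 + 0.599000·110 + 0.295875·60 + 0.122875·150) / 0.42711875 = 150.83375 / 0.42711875 ≈ 353.14
  x_O = (0.288625·230 + 0.130500·110 + 0.599250·60 + 0.162250·150) / 0.42711875 = 141.03125 / 0.42711875 ≈ 330.19
  x_R = (0.117625·230 + 0.130875·110 + 0.159125·60 + 0.506375·150) / 0.42711875 = 126.95375 / 0.42711875 ≈ 297.23

x_O = 330.19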